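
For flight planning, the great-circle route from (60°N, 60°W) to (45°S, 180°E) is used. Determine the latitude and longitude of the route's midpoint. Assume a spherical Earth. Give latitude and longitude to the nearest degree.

≈ (14°N, 137°W)

Write both endpoints as unit vectors p₁, p₂ with components (cos φ cos λ, cos φ sin λ, sin φ).
The central angle between the endpoints is δ = arccos(p₁·p₂) ≈ 2.480 rad (142.1°).
Interpolate at f = 1/2 with slerp weights a = sin((1−f)δ)/sin δ ≈ 1.540, b = sin(fδ)/sin δ ≈ 1.540.
p = a·p₁ + b·p₂ ≈ (-0.704, -0.667, 0.245); φ = arcsin(p_z) ≈ 14.17°, λ = atan2(p_y, p_x) ≈ -136.55°.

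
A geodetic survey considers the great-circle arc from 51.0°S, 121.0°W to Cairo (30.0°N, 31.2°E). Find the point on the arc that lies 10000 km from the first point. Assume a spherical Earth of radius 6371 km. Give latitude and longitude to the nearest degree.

≈ 21°S, 3°W

Write both endpoints as unit vectors p₁, p₂ with components (cos φ cos λ, cos φ sin λ, sin φ).
The central angle between the endpoints is δ = arccos(p₁·p₂) ≈ 2.627 rad (150.5°). The total great-circle distance is δ·R ≈ 2.627 × 6371 ≈ 16739 km, so the target fraction is f = 10000/16739 ≈ 0.597.
Interpolate at f ≈ 0.597 with slerp weights a = sin((1−f)δ)/sin δ ≈ 1.771, b = sin(fδ)/sin δ ≈ 2.033.
p = a·p₁ + b·p₂ ≈ (0.932, -0.043, -0.360); φ = arcsin(p_z) ≈ -21.10°, λ = atan2(p_y, p_x) ≈ -2.67°.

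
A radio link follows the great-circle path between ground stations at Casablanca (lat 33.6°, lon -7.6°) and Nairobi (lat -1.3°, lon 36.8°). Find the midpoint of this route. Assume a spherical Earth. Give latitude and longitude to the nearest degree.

≈ lat 17°, lon 17°

From cos δ = sin φ₁ sin φ₂ + cos φ₁ cos φ₂ cos Δλ, the central angle is δ ≈ 0.949 rad (54.4°).
Interpolate at f = 1/2 with slerp weights a = sin((1−f)δ)/sin δ ≈ 0.562, b = sin(fδ)/sin δ ≈ 0.562.
p = a·p₁ + b·p₂ ≈ (0.914, 0.275, 0.298); φ = arcsin(p_z) ≈ 17.36°, λ = atan2(p_y, p_x) ≈ 16.73°.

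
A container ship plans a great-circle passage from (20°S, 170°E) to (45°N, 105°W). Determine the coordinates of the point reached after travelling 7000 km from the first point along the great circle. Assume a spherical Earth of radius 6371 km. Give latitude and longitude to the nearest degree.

Write both endpoints as unit vectors p₁, p₂ with components (cos φ cos λ, cos φ sin λ, sin φ).
The central angle between the endpoints is δ = arccos(p₁·p₂) ≈ 1.756 rad (100.6°). The total great-circle distance is δ·R ≈ 1.756 × 6371 ≈ 11186 km, so the target fraction is f = 7000/11186 ≈ 0.626.
Interpolate at f ≈ 0.626 with slerp weights a = sin((1−f)δ)/sin δ ≈ 0.621, b = sin(fδ)/sin δ ≈ 0.906.
p = a·p₁ + b·p₂ ≈ (-0.741, -0.517, 0.428); φ = arcsin(p_z) ≈ 25.35°, λ = atan2(p_y, p_x) ≈ -145.07°.

≈ (25°N, 145°W)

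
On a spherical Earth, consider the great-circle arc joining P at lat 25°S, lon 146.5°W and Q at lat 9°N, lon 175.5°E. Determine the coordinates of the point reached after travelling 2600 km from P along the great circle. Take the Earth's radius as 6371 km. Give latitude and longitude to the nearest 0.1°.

≈ lat 9.7°S, lon 165.1°W

From cos δ = sin φ₁ sin φ₂ + cos φ₁ cos φ₂ cos Δλ, the central angle is δ ≈ 0.877 rad (50.3°). The total great-circle distance is δ·R ≈ 0.877 × 6371 ≈ 5589 km, so the target fraction is f = 2600/5589 ≈ 0.465.
Interpolate at f ≈ 0.465 with slerp weights a = sin((1−f)δ)/sin δ ≈ 0.588, b = sin(fδ)/sin δ ≈ 0.516.
p = a·p₁ + b·p₂ ≈ (-0.953, -0.254, -0.168); φ = arcsin(p_z) ≈ -9.66°, λ = atan2(p_y, p_x) ≈ -165.06°.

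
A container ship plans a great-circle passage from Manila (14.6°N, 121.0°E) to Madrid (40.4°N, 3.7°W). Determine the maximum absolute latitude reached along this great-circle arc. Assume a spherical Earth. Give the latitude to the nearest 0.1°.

≈ 51.2°N

The great circle lies in the plane with unit normal n̂ = (p₁ × p₂)/|p₁ × p₂|.
Here n̂_z ≈ -0.627; the vertex latitude is φ_max = arccos|n̂_z| ≈ 51.2°.
Check via Clairaut: cos φ_max = |cos φ₁| · sin C = cos(14.6°)·sin(40.4°) ≈ 0.627, again giving ≈ 51.2°.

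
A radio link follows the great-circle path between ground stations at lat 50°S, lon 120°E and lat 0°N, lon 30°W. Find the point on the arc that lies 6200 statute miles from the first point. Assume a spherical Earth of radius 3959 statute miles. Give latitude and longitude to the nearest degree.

Write both endpoints as unit vectors p₁, p₂ with components (cos φ cos λ, cos φ sin λ, sin φ).
The central angle between the endpoints is δ = arccos(p₁·p₂) ≈ 2.161 rad (123.8°). The total great-circle distance is δ·R ≈ 2.161 × 3959 ≈ 8556 mi, so the target fraction is f = 6200/8556 ≈ 0.725.
Interpolate at f ≈ 0.725 with slerp weights a = sin((1−f)δ)/sin δ ≈ 0.675, b = sin(fδ)/sin δ ≈ 1.204.
p = a·p₁ + b·p₂ ≈ (0.826, -0.226, -0.517); φ = arcsin(p_z) ≈ -31.13°, λ = atan2(p_y, p_x) ≈ -15.32°.

≈ lat 31°S, lon 15°W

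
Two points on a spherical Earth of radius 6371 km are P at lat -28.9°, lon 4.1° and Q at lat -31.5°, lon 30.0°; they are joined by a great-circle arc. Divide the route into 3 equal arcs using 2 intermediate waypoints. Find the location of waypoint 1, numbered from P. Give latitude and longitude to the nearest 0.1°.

Convert each endpoint to a unit vector on the sphere (x = cos φ cos λ, y = cos φ sin λ, z = sin φ).
The central angle between the endpoints is δ = arccos(p₁·p₂) ≈ 0.392 rad (22.5°).
Interpolate at f = 1/3 with slerp weights a = sin((1−f)δ)/sin δ ≈ 0.676, b = sin(fδ)/sin δ ≈ 0.341.
p = a·p₁ + b·p₂ ≈ (0.842, 0.188, -0.505); φ = arcsin(p_z) ≈ -30.34°, λ = atan2(p_y, p_x) ≈ 12.56°.

≈ lat -30.3°, lon 12.6°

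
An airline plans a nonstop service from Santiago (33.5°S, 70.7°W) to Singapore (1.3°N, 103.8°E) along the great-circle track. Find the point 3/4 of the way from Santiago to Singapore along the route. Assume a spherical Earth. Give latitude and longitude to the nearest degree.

≈ 35°S, 98°E

Convert each endpoint to a unit vector on the sphere (x = cos φ cos λ, y = cos φ sin λ, z = sin φ).
The central angle between the endpoints is δ = arccos(p₁·p₂) ≈ 2.572 rad (147.4°).
Interpolate at f = 3/4 with slerp weights a = sin((1−f)δ)/sin δ ≈ 1.113, b = sin(fδ)/sin δ ≈ 1.738.
p = a·p₁ + b·p₂ ≈ (-0.108, 0.811, -0.575); φ = arcsin(p_z) ≈ -35.08°, λ = atan2(p_y, p_x) ≈ 97.56°.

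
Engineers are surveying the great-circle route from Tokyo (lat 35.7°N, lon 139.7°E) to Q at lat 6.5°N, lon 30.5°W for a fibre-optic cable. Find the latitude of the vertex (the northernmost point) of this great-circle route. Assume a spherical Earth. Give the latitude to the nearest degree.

≈ 78°N

The great circle lies in the plane with unit normal n̂ = (p₁ × p₂)/|p₁ × p₂|.
Here n̂_z ≈ -0.201; the vertex latitude is φ_max = arccos|n̂_z| ≈ 78.4°.
Check via Clairaut: cos φ_max = |cos φ₁| · sin C = cos(35.7°)·sin(14.3°) ≈ 0.201, again giving ≈ 78.4°.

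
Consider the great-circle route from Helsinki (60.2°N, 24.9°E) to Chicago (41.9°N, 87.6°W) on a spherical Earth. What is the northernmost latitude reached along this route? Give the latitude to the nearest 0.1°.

≈ 67.7°N

The great circle lies in the plane with unit normal n̂ = (p₁ × p₂)/|p₁ × p₂|.
Here n̂_z ≈ -0.380; the vertex latitude is φ_max = arccos|n̂_z| ≈ 67.7°.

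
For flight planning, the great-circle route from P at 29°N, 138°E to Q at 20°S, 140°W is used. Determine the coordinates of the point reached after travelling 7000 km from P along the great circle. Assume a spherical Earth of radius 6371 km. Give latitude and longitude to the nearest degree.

≈ 4°S, 166°W

The haversine formula gives a central angle δ ≈ 1.622 rad (92.9°) between the endpoints. The total great-circle distance is δ·R ≈ 1.622 × 6371 ≈ 10335 km, so the target fraction is f = 7000/10335 ≈ 0.677.
Interpolate at f ≈ 0.677 with slerp weights a = sin((1−f)δ)/sin δ ≈ 0.501, b = sin(fδ)/sin δ ≈ 0.892.
p = a·p₁ + b·p₂ ≈ (-0.967, -0.246, -0.062); φ = arcsin(p_z) ≈ -3.57°, λ = atan2(p_y, p_x) ≈ -165.75°.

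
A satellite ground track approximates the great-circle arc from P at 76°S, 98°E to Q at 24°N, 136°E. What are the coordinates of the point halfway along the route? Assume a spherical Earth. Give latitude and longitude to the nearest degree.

The haversine formula gives a central angle δ ≈ 1.793 rad (102.7°) between the endpoints.
Interpolate at f = 1/2 with slerp weights a = sin((1−f)δ)/sin δ ≈ 0.801, b = sin(fδ)/sin δ ≈ 0.801.
p = a·p₁ + b·p₂ ≈ (-0.553, 0.700, -0.451); φ = arcsin(p_z) ≈ -26.83°, λ = atan2(p_y, p_x) ≈ 128.32°.

≈ 27°S, 128°E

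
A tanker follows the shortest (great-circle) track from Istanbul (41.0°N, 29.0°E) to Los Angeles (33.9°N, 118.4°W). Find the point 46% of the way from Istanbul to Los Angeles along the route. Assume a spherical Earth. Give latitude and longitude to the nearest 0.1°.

Convert each endpoint to a unit vector on the sphere (x = cos φ cos λ, y = cos φ sin λ, z = sin φ).
The central angle between the endpoints is δ = arccos(p₁·p₂) ≈ 1.733 rad (99.3°).
Interpolate at f = 0.46 with slerp weights a = sin((1−f)δ)/sin δ ≈ 0.816, b = sin(fδ)/sin δ ≈ 0.725.
p = a·p₁ + b·p₂ ≈ (0.252, -0.231, 0.940); φ = arcsin(p_z) ≈ 70.00°, λ = atan2(p_y, p_x) ≈ -42.45°.

≈ 70.0°N, 42.4°W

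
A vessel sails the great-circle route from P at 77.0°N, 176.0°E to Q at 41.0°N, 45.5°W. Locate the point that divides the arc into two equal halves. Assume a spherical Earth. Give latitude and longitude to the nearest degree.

Convert each endpoint to a unit vector on the sphere (x = cos φ cos λ, y = cos φ sin λ, z = sin φ).
The central angle between the endpoints is δ = arccos(p₁·p₂) ≈ 1.033 rad (59.2°).
Interpolate at f = 1/2 with slerp weights a = sin((1−f)δ)/sin δ ≈ 0.575, b = sin(fδ)/sin δ ≈ 0.575.
p = a·p₁ + b·p₂ ≈ (0.175, -0.301, 0.938); φ = arcsin(p_z) ≈ 69.65°, λ = atan2(p_y, p_x) ≈ -59.77°.

≈ 70°N, 60°W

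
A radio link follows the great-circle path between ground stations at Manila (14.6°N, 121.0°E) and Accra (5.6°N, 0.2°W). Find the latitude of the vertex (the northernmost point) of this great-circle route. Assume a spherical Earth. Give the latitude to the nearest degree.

The great circle lies in the plane with unit normal n̂ = (p₁ × p₂)/|p₁ × p₂|.
Here n̂_z ≈ -0.936; the vertex latitude is φ_max = arccos|n̂_z| ≈ 20.7°.
Check via Clairaut: cos φ_max = |cos φ₁| · sin C = cos(14.6°)·sin(75.2°) ≈ 0.936, again giving ≈ 20.7°.

≈ 21°N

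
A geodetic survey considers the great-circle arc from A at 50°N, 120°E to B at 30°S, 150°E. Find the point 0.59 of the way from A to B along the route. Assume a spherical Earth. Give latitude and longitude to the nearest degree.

≈ 3°N, 139°E

Write both endpoints as unit vectors p₁, p₂ with components (cos φ cos λ, cos φ sin λ, sin φ).
The central angle between the endpoints is δ = arccos(p₁·p₂) ≈ 1.472 rad (84.3°).
Interpolate at f = 0.59 with slerp weights a = sin((1−f)δ)/sin δ ≈ 0.570, b = sin(fδ)/sin δ ≈ 0.767.
p = a·p₁ + b·p₂ ≈ (-0.758, 0.650, 0.053); φ = arcsin(p_z) ≈ 3.06°, λ = atan2(p_y, p_x) ≈ 139.43°.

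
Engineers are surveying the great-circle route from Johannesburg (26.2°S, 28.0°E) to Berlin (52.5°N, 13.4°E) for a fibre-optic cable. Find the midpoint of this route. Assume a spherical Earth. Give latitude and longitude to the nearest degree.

≈ (13°N, 22°E)

Write both endpoints as unit vectors p₁, p₂ with components (cos φ cos λ, cos φ sin λ, sin φ).
The central angle between the endpoints is δ = arccos(p₁·p₂) ≈ 1.392 rad (79.7°).
Interpolate at f = 1/2 with slerp weights a = sin((1−f)δ)/sin δ ≈ 0.651, b = sin(fδ)/sin δ ≈ 0.651.
p = a·p₁ + b·p₂ ≈ (0.902, 0.366, 0.229); φ = arcsin(p_z) ≈ 13.25°, λ = atan2(p_y, p_x) ≈ 22.11°.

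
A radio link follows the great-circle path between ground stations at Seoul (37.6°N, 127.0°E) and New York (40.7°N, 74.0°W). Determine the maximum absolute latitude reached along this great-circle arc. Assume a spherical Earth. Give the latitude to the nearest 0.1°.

The great circle lies in the plane with unit normal n̂ = (p₁ × p₂)/|p₁ × p₂|.
Here n̂_z ≈ +0.218; the vertex latitude is φ_max = arccos|n̂_z| ≈ 77.4°.

≈ 77.4°N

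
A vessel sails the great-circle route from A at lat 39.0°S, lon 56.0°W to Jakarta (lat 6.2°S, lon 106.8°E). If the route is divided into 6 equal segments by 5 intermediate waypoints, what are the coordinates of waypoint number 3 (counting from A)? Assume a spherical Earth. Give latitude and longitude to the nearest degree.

Convert each endpoint to a unit vector on the sphere (x = cos φ cos λ, y = cos φ sin λ, z = sin φ).
The central angle between the endpoints is δ = arccos(p₁·p₂) ≈ 2.305 rad (132.1°).
Interpolate at f = 3/6 with slerp weights a = sin((1−f)δ)/sin δ ≈ 1.231, b = sin(fδ)/sin δ ≈ 1.231.
p = a·p₁ + b·p₂ ≈ (0.181, 0.378, -0.908); φ = arcsin(p_z) ≈ -65.19°, λ = atan2(p_y, p_x) ≈ 64.41°.

≈ lat 65°S, lon 64°E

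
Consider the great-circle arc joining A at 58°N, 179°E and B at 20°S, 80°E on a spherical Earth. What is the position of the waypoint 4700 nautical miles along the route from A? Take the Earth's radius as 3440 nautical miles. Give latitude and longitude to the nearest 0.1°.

≈ 8.1°N, 98.2°E

From cos δ = sin φ₁ sin φ₂ + cos φ₁ cos φ₂ cos Δλ, the central angle is δ ≈ 1.948 rad (111.6°). The total great-circle distance is δ·R ≈ 1.948 × 3440 ≈ 6700 nmi, so the target fraction is f = 4700/6700 ≈ 0.702.
Interpolate at f ≈ 0.702 with slerp weights a = sin((1−f)δ)/sin δ ≈ 0.591, b = sin(fδ)/sin δ ≈ 1.053.
p = a·p₁ + b·p₂ ≈ (-0.141, 0.980, 0.141); φ = arcsin(p_z) ≈ 8.09°, λ = atan2(p_y, p_x) ≈ 98.19°.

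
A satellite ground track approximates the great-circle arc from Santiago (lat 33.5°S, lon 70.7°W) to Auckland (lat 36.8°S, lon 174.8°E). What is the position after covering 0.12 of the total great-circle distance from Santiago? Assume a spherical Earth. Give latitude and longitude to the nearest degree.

The haversine formula gives a central angle δ ≈ 1.517 rad (86.9°) between the endpoints.
Interpolate at f = 0.12 with slerp weights a = sin((1−f)δ)/sin δ ≈ 0.974, b = sin(fδ)/sin δ ≈ 0.181.
p = a·p₁ + b·p₂ ≈ (0.124, -0.753, -0.646); φ = arcsin(p_z) ≈ -40.24°, λ = atan2(p_y, p_x) ≈ -80.67°.

≈ lat 40°S, lon 81°W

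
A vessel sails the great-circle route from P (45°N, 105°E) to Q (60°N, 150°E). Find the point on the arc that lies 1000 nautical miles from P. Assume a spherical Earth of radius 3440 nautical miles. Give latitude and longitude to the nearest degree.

Write both endpoints as unit vectors p₁, p₂ with components (cos φ cos λ, cos φ sin λ, sin φ).
The central angle between the endpoints is δ = arccos(p₁·p₂) ≈ 0.531 rad (30.4°). The total great-circle distance is δ·R ≈ 0.531 × 3440 ≈ 1826 nmi, so the target fraction is f = 1000/1826 ≈ 0.548.
Interpolate at f ≈ 0.548 with slerp weights a = sin((1−f)δ)/sin δ ≈ 0.470, b = sin(fδ)/sin δ ≈ 0.566.
p = a·p₁ + b·p₂ ≈ (-0.331, 0.462, 0.823); φ = arcsin(p_z) ≈ 55.34°, λ = atan2(p_y, p_x) ≈ 125.61°.

≈ (55°N, 126°E)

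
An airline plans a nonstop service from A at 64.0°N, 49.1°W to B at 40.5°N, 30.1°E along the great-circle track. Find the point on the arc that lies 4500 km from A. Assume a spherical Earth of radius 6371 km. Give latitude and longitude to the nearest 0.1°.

The haversine formula gives a central angle δ ≈ 0.868 rad (49.7°) between the endpoints. The total great-circle distance is δ·R ≈ 0.868 × 6371 ≈ 5531 km, so the target fraction is f = 4500/5531 ≈ 0.814.
Interpolate at f ≈ 0.814 with slerp weights a = sin((1−f)δ)/sin δ ≈ 0.211, b = sin(fδ)/sin δ ≈ 0.850.
p = a·p₁ + b·p₂ ≈ (0.620, 0.254, 0.742); φ = arcsin(p_z) ≈ 47.92°, λ = atan2(p_y, p_x) ≈ 22.30°.

≈ 47.9°N, 22.3°E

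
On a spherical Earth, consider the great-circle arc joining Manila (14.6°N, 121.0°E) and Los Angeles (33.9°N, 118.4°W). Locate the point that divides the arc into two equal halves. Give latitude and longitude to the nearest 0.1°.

Convert each endpoint to a unit vector on the sphere (x = cos φ cos λ, y = cos φ sin λ, z = sin φ).
The central angle between the endpoints is δ = arccos(p₁·p₂) ≈ 1.842 rad (105.6°).
Interpolate at f = 1/2 with slerp weights a = sin((1−f)δ)/sin δ ≈ 0.827, b = sin(fδ)/sin δ ≈ 0.827.
p = a·p₁ + b·p₂ ≈ (-0.738, 0.082, 0.669); φ = arcsin(p_z) ≈ 42.02°, λ = atan2(p_y, p_x) ≈ 173.65°.

≈ (42.0°N, 173.7°E)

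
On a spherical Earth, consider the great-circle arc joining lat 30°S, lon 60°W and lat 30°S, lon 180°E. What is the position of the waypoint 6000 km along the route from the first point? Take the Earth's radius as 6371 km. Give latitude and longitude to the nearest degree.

Write both endpoints as unit vectors p₁, p₂ with components (cos φ cos λ, cos φ sin λ, sin φ).
The central angle between the endpoints is δ = arccos(p₁·p₂) ≈ 1.696 rad (97.2°). The total great-circle distance is δ·R ≈ 1.696 × 6371 ≈ 10806 km, so the target fraction is f = 6000/10806 ≈ 0.555.
Interpolate at f ≈ 0.555 with slerp weights a = sin((1−f)δ)/sin δ ≈ 0.690, b = sin(fδ)/sin δ ≈ 0.815.
p = a·p₁ + b·p₂ ≈ (-0.407, -0.518, -0.753); φ = arcsin(p_z) ≈ -48.82°, λ = atan2(p_y, p_x) ≈ -128.17°.

≈ lat 49°S, lon 128°W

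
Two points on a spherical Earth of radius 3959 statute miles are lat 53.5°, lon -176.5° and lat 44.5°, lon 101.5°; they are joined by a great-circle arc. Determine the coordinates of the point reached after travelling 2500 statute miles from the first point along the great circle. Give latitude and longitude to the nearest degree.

≈ lat 53°, lon 121°

Convert each endpoint to a unit vector on the sphere (x = cos φ cos λ, y = cos φ sin λ, z = sin φ).
The central angle between the endpoints is δ = arccos(p₁·p₂) ≈ 0.899 rad (51.5°). The total great-circle distance is δ·R ≈ 0.899 × 3959 ≈ 3559 mi, so the target fraction is f = 2500/3559 ≈ 0.702.
Interpolate at f ≈ 0.702 with slerp weights a = sin((1−f)δ)/sin δ ≈ 0.338, b = sin(fδ)/sin δ ≈ 0.754.
p = a·p₁ + b·p₂ ≈ (-0.308, 0.515, 0.800); φ = arcsin(p_z) ≈ 53.14°, λ = atan2(p_y, p_x) ≈ 120.86°.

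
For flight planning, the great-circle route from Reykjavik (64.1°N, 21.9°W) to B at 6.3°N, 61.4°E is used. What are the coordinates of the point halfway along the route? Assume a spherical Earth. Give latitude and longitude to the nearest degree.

Convert each endpoint to a unit vector on the sphere (x = cos φ cos λ, y = cos φ sin λ, z = sin φ).
The central angle between the endpoints is δ = arccos(p₁·p₂) ≈ 1.421 rad (81.4°).
Interpolate at f = 1/2 with slerp weights a = sin((1−f)δ)/sin δ ≈ 0.660, b = sin(fδ)/sin δ ≈ 0.660.
p = a·p₁ + b·p₂ ≈ (0.581, 0.468, 0.666); φ = arcsin(p_z) ≈ 41.74°, λ = atan2(p_y, p_x) ≈ 38.85°.

≈ 42°N, 39°E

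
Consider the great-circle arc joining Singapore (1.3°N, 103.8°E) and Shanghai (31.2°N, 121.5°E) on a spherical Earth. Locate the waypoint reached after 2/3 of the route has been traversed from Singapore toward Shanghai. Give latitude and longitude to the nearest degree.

Convert each endpoint to a unit vector on the sphere (x = cos φ cos λ, y = cos φ sin λ, z = sin φ).
The central angle between the endpoints is δ = arccos(p₁·p₂) ≈ 0.598 rad (34.3°).
Interpolate at f = 2/3 with slerp weights a = sin((1−f)δ)/sin δ ≈ 0.352, b = sin(fδ)/sin δ ≈ 0.690.
p = a·p₁ + b·p₂ ≈ (-0.392, 0.844, 0.365); φ = arcsin(p_z) ≈ 21.42°, λ = atan2(p_y, p_x) ≈ 114.91°.

≈ (21°N, 115°E)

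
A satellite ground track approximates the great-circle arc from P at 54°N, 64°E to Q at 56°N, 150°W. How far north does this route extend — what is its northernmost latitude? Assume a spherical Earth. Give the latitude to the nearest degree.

The great circle lies in the plane with unit normal n̂ = (p₁ × p₂)/|p₁ × p₂|.
Here n̂_z ≈ +0.200; the vertex latitude is φ_max = arccos|n̂_z| ≈ 78.4°.

≈ 78°N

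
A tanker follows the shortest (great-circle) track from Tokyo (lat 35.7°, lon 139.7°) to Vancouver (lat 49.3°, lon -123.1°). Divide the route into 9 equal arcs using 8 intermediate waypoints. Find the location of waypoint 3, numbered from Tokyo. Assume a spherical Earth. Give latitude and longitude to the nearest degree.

≈ lat 50°, lon 164°

Convert each endpoint to a unit vector on the sphere (x = cos φ cos λ, y = cos φ sin λ, z = sin φ).
The central angle between the endpoints is δ = arccos(p₁·p₂) ≈ 1.185 rad (67.9°).
Interpolate at f = 3/9 with slerp weights a = sin((1−f)δ)/sin δ ≈ 0.767, b = sin(fδ)/sin δ ≈ 0.415.
p = a·p₁ + b·p₂ ≈ (-0.623, 0.176, 0.762); φ = arcsin(p_z) ≈ 49.67°, λ = atan2(p_y, p_x) ≈ 164.24°.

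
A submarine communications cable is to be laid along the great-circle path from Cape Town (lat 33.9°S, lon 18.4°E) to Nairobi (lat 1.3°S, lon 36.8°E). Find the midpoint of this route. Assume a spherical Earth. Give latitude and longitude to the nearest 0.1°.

Convert each endpoint to a unit vector on the sphere (x = cos φ cos λ, y = cos φ sin λ, z = sin φ).
The central angle between the endpoints is δ = arccos(p₁·p₂) ≈ 0.643 rad (36.9°).
Interpolate at f = 1/2 with slerp weights a = sin((1−f)δ)/sin δ ≈ 0.527, b = sin(fδ)/sin δ ≈ 0.527.
p = a·p₁ + b·p₂ ≈ (0.837, 0.454, -0.306); φ = arcsin(p_z) ≈ -17.81°, λ = atan2(p_y, p_x) ≈ 28.46°.

≈ lat 17.8°S, lon 28.5°E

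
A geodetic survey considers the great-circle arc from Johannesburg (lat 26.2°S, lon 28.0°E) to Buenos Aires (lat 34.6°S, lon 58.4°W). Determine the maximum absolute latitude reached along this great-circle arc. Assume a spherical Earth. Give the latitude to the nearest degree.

The great circle lies in the plane with unit normal n̂ = (p₁ × p₂)/|p₁ × p₂|.
Here n̂_z ≈ -0.772; the vertex latitude is φ_max = arccos|n̂_z| ≈ 39.5°.

≈ 39°S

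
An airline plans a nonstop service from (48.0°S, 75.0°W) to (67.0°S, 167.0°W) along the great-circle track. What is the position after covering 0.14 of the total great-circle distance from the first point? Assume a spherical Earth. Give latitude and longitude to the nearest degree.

≈ (54°S, 81°W)

Convert each endpoint to a unit vector on the sphere (x = cos φ cos λ, y = cos φ sin λ, z = sin φ).
The central angle between the endpoints is δ = arccos(p₁·p₂) ≈ 0.830 rad (47.6°).
Interpolate at f = 0.14 with slerp weights a = sin((1−f)δ)/sin δ ≈ 0.887, b = sin(fδ)/sin δ ≈ 0.157.
p = a·p₁ + b·p₂ ≈ (0.094, -0.587, -0.804); φ = arcsin(p_z) ≈ -53.51°, λ = atan2(p_y, p_x) ≈ -80.92°.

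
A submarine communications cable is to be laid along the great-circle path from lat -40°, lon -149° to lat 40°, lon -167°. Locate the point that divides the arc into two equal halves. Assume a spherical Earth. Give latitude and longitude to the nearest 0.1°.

From cos δ = sin φ₁ sin φ₂ + cos φ₁ cos φ₂ cos Δλ, the central angle is δ ≈ 1.425 rad (81.7°).
Interpolate at f = 1/2 with slerp weights a = sin((1−f)δ)/sin δ ≈ 0.661, b = sin(fδ)/sin δ ≈ 0.661.
p = a·p₁ + b·p₂ ≈ (-0.927, -0.375, 0.000); φ = arcsin(p_z) ≈ 0.00°, λ = atan2(p_y, p_x) ≈ -158.00°.

≈ lat 0.0°, lon -158.0°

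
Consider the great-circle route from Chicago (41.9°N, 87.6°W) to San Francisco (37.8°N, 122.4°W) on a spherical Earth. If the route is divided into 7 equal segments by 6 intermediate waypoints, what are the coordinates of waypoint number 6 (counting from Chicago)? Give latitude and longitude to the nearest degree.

Write both endpoints as unit vectors p₁, p₂ with components (cos φ cos λ, cos φ sin λ, sin φ).
The central angle between the endpoints is δ = arccos(p₁·p₂) ≈ 0.468 rad (26.8°).
Interpolate at f = 6/7 with slerp weights a = sin((1−f)δ)/sin δ ≈ 0.148, b = sin(fδ)/sin δ ≈ 0.866.
p = a·p₁ + b·p₂ ≈ (-0.362, -0.688, 0.629); φ = arcsin(p_z) ≈ 39.01°, λ = atan2(p_y, p_x) ≈ -117.76°.

≈ 39°N, 118°W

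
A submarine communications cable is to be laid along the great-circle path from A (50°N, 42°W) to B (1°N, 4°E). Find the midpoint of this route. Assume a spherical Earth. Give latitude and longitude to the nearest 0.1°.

≈ (27.3°N, 13.7°W)

Write both endpoints as unit vectors p₁, p₂ with components (cos φ cos λ, cos φ sin λ, sin φ).
The central angle between the endpoints is δ = arccos(p₁·p₂) ≈ 1.093 rad (62.6°).
Interpolate at f = 1/2 with slerp weights a = sin((1−f)δ)/sin δ ≈ 0.585, b = sin(fδ)/sin δ ≈ 0.585.
p = a·p₁ + b·p₂ ≈ (0.863, -0.211, 0.459); φ = arcsin(p_z) ≈ 27.29°, λ = atan2(p_y, p_x) ≈ -13.73°.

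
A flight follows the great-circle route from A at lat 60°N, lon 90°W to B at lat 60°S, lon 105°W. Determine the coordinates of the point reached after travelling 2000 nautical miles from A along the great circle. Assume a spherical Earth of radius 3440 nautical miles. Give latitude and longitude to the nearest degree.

≈ lat 27°N, lon 95°W

Write both endpoints as unit vectors p₁, p₂ with components (cos φ cos λ, cos φ sin λ, sin φ).
The central angle between the endpoints is δ = arccos(p₁·p₂) ≈ 2.104 rad (120.6°). The total great-circle distance is δ·R ≈ 2.104 × 3440 ≈ 7239 nmi, so the target fraction is f = 2000/7239 ≈ 0.276.
Interpolate at f ≈ 0.276 with slerp weights a = sin((1−f)δ)/sin δ ≈ 1.160, b = sin(fδ)/sin δ ≈ 0.638.
p = a·p₁ + b·p₂ ≈ (-0.083, -0.888, 0.452); φ = arcsin(p_z) ≈ 26.89°, λ = atan2(p_y, p_x) ≈ -95.31°.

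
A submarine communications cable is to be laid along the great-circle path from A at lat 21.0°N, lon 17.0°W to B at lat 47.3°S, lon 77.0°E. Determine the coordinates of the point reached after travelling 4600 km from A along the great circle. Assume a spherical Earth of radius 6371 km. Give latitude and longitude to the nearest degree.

≈ lat 9°S, lon 11°E

Convert each endpoint to a unit vector on the sphere (x = cos φ cos λ, y = cos φ sin λ, z = sin φ).
The central angle between the endpoints is δ = arccos(p₁·p₂) ≈ 1.883 rad (107.9°). The total great-circle distance is δ·R ≈ 1.883 × 6371 ≈ 11999 km, so the target fraction is f = 4600/11999 ≈ 0.383.
Interpolate at f ≈ 0.383 with slerp weights a = sin((1−f)δ)/sin δ ≈ 0.964, b = sin(fδ)/sin δ ≈ 0.695.
p = a·p₁ + b·p₂ ≈ (0.967, 0.196, -0.165); φ = arcsin(p_z) ≈ -9.49°, λ = atan2(p_y, p_x) ≈ 11.45°.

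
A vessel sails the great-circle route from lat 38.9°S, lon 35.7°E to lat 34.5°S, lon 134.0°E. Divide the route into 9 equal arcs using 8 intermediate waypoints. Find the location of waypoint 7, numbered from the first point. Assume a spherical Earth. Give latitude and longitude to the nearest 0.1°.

≈ lat 43.2°S, lon 115.8°E

From cos δ = sin φ₁ sin φ₂ + cos φ₁ cos φ₂ cos Δλ, the central angle is δ ≈ 1.305 rad (74.7°).
Interpolate at f = 7/9 with slerp weights a = sin((1−f)δ)/sin δ ≈ 0.296, b = sin(fδ)/sin δ ≈ 0.880.
p = a·p₁ + b·p₂ ≈ (-0.317, 0.656, -0.685); φ = arcsin(p_z) ≈ -43.21°, λ = atan2(p_y, p_x) ≈ 115.76°.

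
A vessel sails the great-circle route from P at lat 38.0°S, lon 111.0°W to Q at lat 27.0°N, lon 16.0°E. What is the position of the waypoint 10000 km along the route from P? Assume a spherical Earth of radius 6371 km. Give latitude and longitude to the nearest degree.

≈ lat 2°N, lon 22°W

The haversine formula gives a central angle δ ≈ 2.349 rad (134.6°) between the endpoints. The total great-circle distance is δ·R ≈ 2.349 × 6371 ≈ 14966 km, so the target fraction is f = 10000/14966 ≈ 0.668.
Interpolate at f ≈ 0.668 with slerp weights a = sin((1−f)δ)/sin δ ≈ 0.987, b = sin(fδ)/sin δ ≈ 1.404.
p = a·p₁ + b·p₂ ≈ (0.924, -0.381, 0.030); φ = arcsin(p_z) ≈ 1.71°, λ = atan2(p_y, p_x) ≈ -22.42°.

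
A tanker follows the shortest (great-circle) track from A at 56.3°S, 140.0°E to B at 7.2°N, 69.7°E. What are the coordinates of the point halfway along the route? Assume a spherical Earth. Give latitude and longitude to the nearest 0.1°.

≈ 28.7°S, 93.6°E

Convert each endpoint to a unit vector on the sphere (x = cos φ cos λ, y = cos φ sin λ, z = sin φ).
The central angle between the endpoints is δ = arccos(p₁·p₂) ≈ 1.489 rad (85.3°).
Interpolate at f = 1/2 with slerp weights a = sin((1−f)δ)/sin δ ≈ 0.680, b = sin(fδ)/sin δ ≈ 0.680.
p = a·p₁ + b·p₂ ≈ (-0.055, 0.875, -0.481); φ = arcsin(p_z) ≈ -28.72°, λ = atan2(p_y, p_x) ≈ 93.59°.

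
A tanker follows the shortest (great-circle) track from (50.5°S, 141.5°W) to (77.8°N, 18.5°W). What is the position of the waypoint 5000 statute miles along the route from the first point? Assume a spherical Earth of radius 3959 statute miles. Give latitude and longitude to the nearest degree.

Write both endpoints as unit vectors p₁, p₂ with components (cos φ cos λ, cos φ sin λ, sin φ).
The central angle between the endpoints is δ = arccos(p₁·p₂) ≈ 2.545 rad (145.8°). The total great-circle distance is δ·R ≈ 2.545 × 3959 ≈ 10077 mi, so the target fraction is f = 5000/10077 ≈ 0.496.
Interpolate at f ≈ 0.496 with slerp weights a = sin((1−f)δ)/sin δ ≈ 1.707, b = sin(fδ)/sin δ ≈ 1.697.
p = a·p₁ + b·p₂ ≈ (-0.510, -0.790, 0.341); φ = arcsin(p_z) ≈ 19.96°, λ = atan2(p_y, p_x) ≈ -122.84°.

≈ (20°N, 123°W)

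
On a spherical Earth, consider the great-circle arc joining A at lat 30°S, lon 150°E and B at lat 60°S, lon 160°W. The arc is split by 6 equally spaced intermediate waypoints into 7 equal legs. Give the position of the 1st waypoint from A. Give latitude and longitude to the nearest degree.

≈ lat 35°S, lon 154°E

Convert each endpoint to a unit vector on the sphere (x = cos φ cos λ, y = cos φ sin λ, z = sin φ).
The central angle between the endpoints is δ = arccos(p₁·p₂) ≈ 0.779 rad (44.7°).
Interpolate at f = 1/7 with slerp weights a = sin((1−f)δ)/sin δ ≈ 0.881, b = sin(fδ)/sin δ ≈ 0.158.
p = a·p₁ + b·p₂ ≈ (-0.735, 0.355, -0.578); φ = arcsin(p_z) ≈ -35.28°, λ = atan2(p_y, p_x) ≈ 154.25°.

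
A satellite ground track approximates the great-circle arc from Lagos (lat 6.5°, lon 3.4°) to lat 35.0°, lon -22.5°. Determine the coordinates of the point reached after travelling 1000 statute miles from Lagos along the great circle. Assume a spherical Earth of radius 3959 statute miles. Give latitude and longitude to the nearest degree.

≈ lat 18°, lon -6°

Write both endpoints as unit vectors p₁, p₂ with components (cos φ cos λ, cos φ sin λ, sin φ).
The central angle between the endpoints is δ = arccos(p₁·p₂) ≈ 0.648 rad (37.1°). The total great-circle distance is δ·R ≈ 0.648 × 3959 ≈ 2567 mi, so the target fraction is f = 1000/2567 ≈ 0.390.
Interpolate at f ≈ 0.390 with slerp weights a = sin((1−f)δ)/sin δ ≈ 0.638, b = sin(fδ)/sin δ ≈ 0.414.
p = a·p₁ + b·p₂ ≈ (0.946, -0.092, 0.310); φ = arcsin(p_z) ≈ 18.04°, λ = atan2(p_y, p_x) ≈ -5.56°.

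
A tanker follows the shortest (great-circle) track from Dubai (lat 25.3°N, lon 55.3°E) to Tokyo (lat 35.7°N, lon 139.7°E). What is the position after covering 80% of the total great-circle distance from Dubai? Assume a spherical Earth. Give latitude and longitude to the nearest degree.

From cos δ = sin φ₁ sin φ₂ + cos φ₁ cos φ₂ cos Δλ, the central angle is δ ≈ 1.244 rad (71.3°).
Interpolate at f = 0.80 with slerp weights a = sin((1−f)δ)/sin δ ≈ 0.260, b = sin(fδ)/sin δ ≈ 0.886.
p = a·p₁ + b·p₂ ≈ (-0.415, 0.658, 0.628); φ = arcsin(p_z) ≈ 38.90°, λ = atan2(p_y, p_x) ≈ 122.21°.

≈ lat 39°N, lon 122°E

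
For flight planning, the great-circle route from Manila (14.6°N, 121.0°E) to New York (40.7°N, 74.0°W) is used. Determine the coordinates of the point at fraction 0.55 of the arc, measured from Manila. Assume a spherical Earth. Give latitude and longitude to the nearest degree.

≈ 75°N, 178°E

Write both endpoints as unit vectors p₁, p₂ with components (cos φ cos λ, cos φ sin λ, sin φ).
The central angle between the endpoints is δ = arccos(p₁·p₂) ≈ 2.146 rad (123.0°).
Interpolate at f = 0.55 with slerp weights a = sin((1−f)δ)/sin δ ≈ 0.980, b = sin(fδ)/sin δ ≈ 1.102.
p = a·p₁ + b·p₂ ≈ (-0.258, 0.010, 0.966); φ = arcsin(p_z) ≈ 75.02°, λ = atan2(p_y, p_x) ≈ 177.80°.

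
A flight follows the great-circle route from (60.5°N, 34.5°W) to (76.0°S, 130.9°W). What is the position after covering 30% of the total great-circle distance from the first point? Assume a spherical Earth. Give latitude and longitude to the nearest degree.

Convert each endpoint to a unit vector on the sphere (x = cos φ cos λ, y = cos φ sin λ, z = sin φ).
The central angle between the endpoints is δ = arccos(p₁·p₂) ≈ 2.602 rad (149.1°).
Interpolate at f = 0.30 with slerp weights a = sin((1−f)δ)/sin δ ≈ 1.885, b = sin(fδ)/sin δ ≈ 1.369.
p = a·p₁ + b·p₂ ≈ (0.548, -0.776, 0.312); φ = arcsin(p_z) ≈ 18.19°, λ = atan2(p_y, p_x) ≈ -54.77°.

≈ (18°N, 55°W)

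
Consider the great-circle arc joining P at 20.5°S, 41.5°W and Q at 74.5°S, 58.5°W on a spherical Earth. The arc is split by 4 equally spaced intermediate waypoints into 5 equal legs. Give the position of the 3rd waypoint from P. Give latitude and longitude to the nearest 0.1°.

Convert each endpoint to a unit vector on the sphere (x = cos φ cos λ, y = cos φ sin λ, z = sin φ).
The central angle between the endpoints is δ = arccos(p₁·p₂) ≈ 0.956 rad (54.8°).
Interpolate at f = 3/5 with slerp weights a = sin((1−f)δ)/sin δ ≈ 0.457, b = sin(fδ)/sin δ ≈ 0.664.
p = a·p₁ + b·p₂ ≈ (0.413, -0.435, -0.800); φ = arcsin(p_z) ≈ -53.14°, λ = atan2(p_y, p_x) ≈ -46.46°.

≈ 53.1°S, 46.5°W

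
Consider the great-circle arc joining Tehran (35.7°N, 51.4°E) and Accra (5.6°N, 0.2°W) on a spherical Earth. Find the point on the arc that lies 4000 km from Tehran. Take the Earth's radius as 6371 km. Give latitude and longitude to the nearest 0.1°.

≈ (18.1°N, 15.9°E)

Convert each endpoint to a unit vector on the sphere (x = cos φ cos λ, y = cos φ sin λ, z = sin φ).
The central angle between the endpoints is δ = arccos(p₁·p₂) ≈ 0.978 rad (56.0°). The total great-circle distance is δ·R ≈ 0.978 × 6371 ≈ 6229 km, so the target fraction is f = 4000/6229 ≈ 0.642.
Interpolate at f ≈ 0.642 with slerp weights a = sin((1−f)δ)/sin δ ≈ 0.413, b = sin(fδ)/sin δ ≈ 0.708.
p = a·p₁ + b·p₂ ≈ (0.914, 0.260, 0.310); φ = arcsin(p_z) ≈ 18.08°, λ = atan2(p_y, p_x) ≈ 15.86°.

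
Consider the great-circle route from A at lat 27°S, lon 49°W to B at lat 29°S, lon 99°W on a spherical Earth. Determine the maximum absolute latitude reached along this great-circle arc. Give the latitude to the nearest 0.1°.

≈ 30.5°S

The great circle lies in the plane with unit normal n̂ = (p₁ × p₂)/|p₁ × p₂|.
Here n̂_z ≈ -0.862; the vertex latitude is φ_max = arccos|n̂_z| ≈ 30.5°.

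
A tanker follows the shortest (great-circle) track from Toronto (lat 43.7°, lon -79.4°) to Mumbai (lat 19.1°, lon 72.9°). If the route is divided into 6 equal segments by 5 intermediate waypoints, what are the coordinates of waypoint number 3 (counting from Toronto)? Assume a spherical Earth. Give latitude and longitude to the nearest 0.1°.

Convert each endpoint to a unit vector on the sphere (x = cos φ cos λ, y = cos φ sin λ, z = sin φ).
The central angle between the endpoints is δ = arccos(p₁·p₂) ≈ 1.959 rad (112.3°).
Interpolate at f = 3/6 with slerp weights a = sin((1−f)δ)/sin δ ≈ 0.897, b = sin(fδ)/sin δ ≈ 0.897.
p = a·p₁ + b·p₂ ≈ (0.369, 0.173, 0.913); φ = arcsin(p_z) ≈ 65.98°, λ = atan2(p_y, p_x) ≈ 25.11°.

≈ lat 66.0°, lon 25.1°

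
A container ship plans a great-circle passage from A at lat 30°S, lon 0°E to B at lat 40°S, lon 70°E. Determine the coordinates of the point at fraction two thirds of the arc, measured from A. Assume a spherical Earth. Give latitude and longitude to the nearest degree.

Convert each endpoint to a unit vector on the sphere (x = cos φ cos λ, y = cos φ sin λ, z = sin φ).
The central angle between the endpoints is δ = arccos(p₁·p₂) ≈ 0.990 rad (56.7°).
Interpolate at f = 2/3 with slerp weights a = sin((1−f)δ)/sin δ ≈ 0.388, b = sin(fδ)/sin δ ≈ 0.733.
p = a·p₁ + b·p₂ ≈ (0.528, 0.528, -0.665); φ = arcsin(p_z) ≈ -41.70°, λ = atan2(p_y, p_x) ≈ 45.00°.

≈ lat 42°S, lon 45°E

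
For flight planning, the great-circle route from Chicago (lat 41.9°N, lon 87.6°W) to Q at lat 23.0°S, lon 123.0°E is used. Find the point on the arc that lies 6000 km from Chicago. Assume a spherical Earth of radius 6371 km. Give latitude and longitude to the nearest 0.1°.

Write both endpoints as unit vectors p₁, p₂ with components (cos φ cos λ, cos φ sin λ, sin φ).
The central angle between the endpoints is δ = arccos(p₁·p₂) ≈ 2.588 rad (148.3°). The total great-circle distance is δ·R ≈ 2.588 × 6371 ≈ 16489 km, so the target fraction is f = 6000/16489 ≈ 0.364.
Interpolate at f ≈ 0.364 with slerp weights a = sin((1−f)δ)/sin δ ≈ 1.897, b = sin(fδ)/sin δ ≈ 1.538.
p = a·p₁ + b·p₂ ≈ (-0.712, -0.223, 0.666); φ = arcsin(p_z) ≈ 41.74°, λ = atan2(p_y, p_x) ≈ -162.60°.

≈ lat 41.7°N, lon 162.6°W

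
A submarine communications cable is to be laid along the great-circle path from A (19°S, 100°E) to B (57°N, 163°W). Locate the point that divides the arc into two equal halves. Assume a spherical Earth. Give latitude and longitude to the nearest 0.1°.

Convert each endpoint to a unit vector on the sphere (x = cos φ cos λ, y = cos φ sin λ, z = sin φ).
The central angle between the endpoints is δ = arccos(p₁·p₂) ≈ 1.913 rad (109.6°).
Interpolate at f = 1/2 with slerp weights a = sin((1−f)δ)/sin δ ≈ 0.868, b = sin(fδ)/sin δ ≈ 0.868.
p = a·p₁ + b·p₂ ≈ (-0.594, 0.670, 0.445); φ = arcsin(p_z) ≈ 26.44°, λ = atan2(p_y, p_x) ≈ 131.59°.

≈ (26.4°N, 131.6°E)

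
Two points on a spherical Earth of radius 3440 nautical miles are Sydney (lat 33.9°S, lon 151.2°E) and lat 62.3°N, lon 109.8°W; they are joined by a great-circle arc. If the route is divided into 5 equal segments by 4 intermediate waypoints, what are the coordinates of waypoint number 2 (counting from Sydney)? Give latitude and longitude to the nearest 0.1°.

≈ lat 9.4°N, lon 176.3°E

The haversine formula gives a central angle δ ≈ 2.158 rad (123.7°) between the endpoints.
Interpolate at f = 2/5 with slerp weights a = sin((1−f)δ)/sin δ ≈ 1.156, b = sin(fδ)/sin δ ≈ 0.913.
p = a·p₁ + b·p₂ ≈ (-0.985, 0.063, 0.164); φ = arcsin(p_z) ≈ 9.42°, λ = atan2(p_y, p_x) ≈ 176.34°.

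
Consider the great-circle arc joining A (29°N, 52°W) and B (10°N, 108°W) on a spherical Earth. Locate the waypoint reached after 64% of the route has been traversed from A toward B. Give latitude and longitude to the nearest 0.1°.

≈ (18.9°N, 89.5°W)

Write both endpoints as unit vectors p₁, p₂ with components (cos φ cos λ, cos φ sin λ, sin φ).
The central angle between the endpoints is δ = arccos(p₁·p₂) ≈ 0.969 rad (55.5°).
Interpolate at f = 0.64 with slerp weights a = sin((1−f)δ)/sin δ ≈ 0.415, b = sin(fδ)/sin δ ≈ 0.705.
p = a·p₁ + b·p₂ ≈ (0.009, -0.946, 0.323); φ = arcsin(p_z) ≈ 18.87°, λ = atan2(p_y, p_x) ≈ -89.47°.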